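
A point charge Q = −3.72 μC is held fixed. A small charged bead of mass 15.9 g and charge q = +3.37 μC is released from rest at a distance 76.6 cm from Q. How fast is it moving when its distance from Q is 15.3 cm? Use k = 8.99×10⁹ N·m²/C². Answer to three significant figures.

8.61 m/s

Only the electrostatic force acts, so mechanical energy is conserved: ½mv² = U₁ − U₂ = kQq(1/r₁ − 1/r₂).
U₁ − U₂ = (8.99×10⁹ N·m²/C²)(-3.72×10⁻⁶ C)(3.37×10⁻⁶ C)(1/0.766 − 1/0.153) = 0.589 J.
v = √(2·0.589/0.0159) = 8.61 m/s.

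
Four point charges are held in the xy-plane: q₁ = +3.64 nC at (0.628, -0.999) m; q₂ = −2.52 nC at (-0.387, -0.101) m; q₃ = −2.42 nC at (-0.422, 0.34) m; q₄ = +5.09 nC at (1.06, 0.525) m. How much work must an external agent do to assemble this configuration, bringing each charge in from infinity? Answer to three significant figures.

-2.56×10⁻⁸ J

The work to assemble the configuration equals its total potential energy, U = Σ kqᵢqⱼ/rᵢⱼ over all pairs.
Pair separations: r₁₂ = 1.36 m, r₁₃ = 1.70 m, r₁₄ = 1.58 m, r₂₃ = 0.442 m, r₂₄ = 1.58 m, r₃₄ = 1.49 m.
Summing all 6 pair terms gives U = -2.56×10⁻⁸ J.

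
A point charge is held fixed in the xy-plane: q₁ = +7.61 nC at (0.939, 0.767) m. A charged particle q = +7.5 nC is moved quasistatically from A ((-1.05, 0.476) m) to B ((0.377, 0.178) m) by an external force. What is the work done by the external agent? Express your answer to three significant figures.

For quasistatic motion the external work equals the change in potential energy: W_ext = qΔV = q(V_B − V_A).
At A: distance to the source charge is 2.01 m; V_A = kq₁/r = 34.0 V.
At B: distance to the source charge is 0.814 m; V_B = kq₁/r = 84.0 V.
ΔV = V_B − V_A = 50.0 V.
W_ext = qΔV = (7.50×10⁻⁹ C)(50.0 V) = 3.75×10⁻⁷ J.

3.75×10⁻⁷ J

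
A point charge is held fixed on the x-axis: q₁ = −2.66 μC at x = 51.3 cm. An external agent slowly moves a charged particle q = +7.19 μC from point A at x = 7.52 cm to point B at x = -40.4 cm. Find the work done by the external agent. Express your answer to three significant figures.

For quasistatic motion the external work equals the change in potential energy: W_ext = qΔV = q(V_B − V_A).
At A: distance to the source charge is 0.438 m; V_A = kq₁/r = -5.46×10⁴ V.
At B: distance to the source charge is 0.917 m; V_B = kq₁/r = -2.61×10⁴ V.
ΔV = V_B − V_A = 2.85×10⁴ V.
W_ext = qΔV = (7.19×10⁻⁶ C)(2.85×10⁴ V) = 0.205 J.

0.205 J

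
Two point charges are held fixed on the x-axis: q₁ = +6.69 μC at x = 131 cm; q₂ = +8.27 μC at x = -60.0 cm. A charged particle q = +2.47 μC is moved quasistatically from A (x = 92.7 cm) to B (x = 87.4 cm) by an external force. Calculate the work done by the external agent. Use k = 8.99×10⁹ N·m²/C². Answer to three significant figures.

-0.0428 J

For quasistatic motion the external work equals the change in potential energy: W_ext = qΔV = q(V_B − V_A).
At A: distances to the source charges are 0.383 m, 1.53 m; V_A = Σ kqᵢ/rᵢ = 2.06×10⁵ V.
At B: distances to the source charges are 0.436 m, 1.47 m; V_B = Σ kqᵢ/rᵢ = 1.88×10⁵ V.
ΔV = V_B − V_A = -1.73×10⁴ V.
W_ext = qΔV = (2.47×10⁻⁶ C)(-1.73×10⁴ V) = -0.0428 J.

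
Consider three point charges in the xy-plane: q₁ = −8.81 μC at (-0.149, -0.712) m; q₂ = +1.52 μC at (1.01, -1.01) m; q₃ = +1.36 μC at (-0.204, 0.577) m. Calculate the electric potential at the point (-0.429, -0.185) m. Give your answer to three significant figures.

-1.09×10⁵ V

Electric potential is a scalar, so the contributions from each charge add algebraically: V = Σ kqᵢ/rᵢ.
Distances from the field point to each charge: r₁ = 0.597 m, r₂ = 1.66 m, r₃ = 0.795 m.
V = k[(-8.81×10⁻⁶)/(0.597) + (1.52×10⁻⁶)/(1.66) + (1.36×10⁻⁶)/(0.795)] = -1.09×10⁵ V.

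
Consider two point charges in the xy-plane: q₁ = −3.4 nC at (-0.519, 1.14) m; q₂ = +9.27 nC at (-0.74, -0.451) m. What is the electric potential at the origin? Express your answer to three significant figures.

The total potential is the scalar sum of each charge's contribution, V = Σ kqᵢ/rᵢ.
Distances from the field point to each charge: r₁ = 1.25 m, r₂ = 0.867 m.
V = k[(-3.40×10⁻⁹)/(1.25) + (9.27×10⁻⁹)/(0.867)] = 71.8 V.

71.8 V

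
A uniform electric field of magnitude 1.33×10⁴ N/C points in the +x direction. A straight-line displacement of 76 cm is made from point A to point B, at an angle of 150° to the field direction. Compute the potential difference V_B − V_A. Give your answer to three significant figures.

8750 V

Only the component of displacement along E changes the potential: ΔV = −E·d·cosθ.
ΔV = −(1.33×10⁴ V/m)(0.760 m)cos150° = 8750 V.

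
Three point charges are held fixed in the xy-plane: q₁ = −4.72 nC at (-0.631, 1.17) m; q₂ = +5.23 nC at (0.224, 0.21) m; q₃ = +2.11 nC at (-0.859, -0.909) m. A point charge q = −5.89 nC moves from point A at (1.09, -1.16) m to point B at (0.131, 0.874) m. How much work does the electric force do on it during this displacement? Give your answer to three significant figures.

2.06×10⁻⁸ J

The work done by the electric force is W_field = −ΔU = −q(V_B − V_A) = q(V_A − V_B).
At A: distances to the source charges are 2.90 m, 1.62 m, 1.97 m; V_A = Σ kqᵢ/rᵢ = 24.0 V.
At B: distances to the source charges are 0.817 m, 0.670 m, 2.04 m; V_B = Σ kqᵢ/rᵢ = 27.5 V.
ΔV = V_B − V_A = 3.51 V.
W_field = −qΔV = −(-5.89×10⁻⁹ C)(3.51 V) = 2.06×10⁻⁸ J.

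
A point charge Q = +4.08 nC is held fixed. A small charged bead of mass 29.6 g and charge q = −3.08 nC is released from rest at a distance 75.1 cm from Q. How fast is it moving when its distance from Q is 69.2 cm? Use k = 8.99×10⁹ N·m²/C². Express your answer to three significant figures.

Only the electrostatic force acts, so mechanical energy is conserved: ½mv² = U₁ − U₂ = kQq(1/r₁ − 1/r₂).
U₁ − U₂ = (8.99×10⁹ N·m²/C²)(4.08×10⁻⁹ C)(-3.08×10⁻⁹ C)(1/0.751 − 1/0.692) = 1.28×10⁻⁸ J.
v = √(2·1.28×10⁻⁸/0.0296) = 9.31×10⁻⁴ m/s.

9.31×10⁻⁴ m/s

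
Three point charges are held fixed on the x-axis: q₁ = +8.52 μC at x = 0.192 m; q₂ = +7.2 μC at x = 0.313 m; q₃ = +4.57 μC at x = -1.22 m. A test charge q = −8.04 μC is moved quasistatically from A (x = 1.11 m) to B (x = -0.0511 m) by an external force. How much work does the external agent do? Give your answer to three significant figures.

For quasistatic motion the external work equals the change in potential energy: W_ext = qΔV = q(V_B − V_A).
At A: distances to the source charges are 0.918 m, 0.797 m, 2.33 m; V_A = Σ kqᵢ/rᵢ = 1.82×10⁵ V.
At B: distances to the source charges are 0.243 m, 0.364 m, 1.17 m; V_B = Σ kqᵢ/rᵢ = 5.28×10⁵ V.
ΔV = V_B − V_A = 3.46×10⁵ V.
W_ext = qΔV = (-8.04×10⁻⁶ C)(3.46×10⁵ V) = -2.78 J.

-2.78 J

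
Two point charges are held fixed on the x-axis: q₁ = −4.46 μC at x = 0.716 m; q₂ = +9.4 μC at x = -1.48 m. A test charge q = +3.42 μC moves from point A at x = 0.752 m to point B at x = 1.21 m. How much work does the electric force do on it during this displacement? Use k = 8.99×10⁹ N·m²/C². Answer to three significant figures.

-3.51 J

The work done by the electric force is W_field = −ΔU = −q(V_B − V_A) = q(V_A − V_B).
At A: distances to the source charges are 0.0360 m, 2.23 m; V_A = Σ kqᵢ/rᵢ = -1.08×10⁶ V.
At B: distances to the source charges are 0.494 m, 2.69 m; V_B = Σ kqᵢ/rᵢ = -4.97×10⁴ V.
ΔV = V_B − V_A = 1.03×10⁶ V.
W_field = −qΔV = −(3.42×10⁻⁶ C)(1.03×10⁶ V) = -3.51 J.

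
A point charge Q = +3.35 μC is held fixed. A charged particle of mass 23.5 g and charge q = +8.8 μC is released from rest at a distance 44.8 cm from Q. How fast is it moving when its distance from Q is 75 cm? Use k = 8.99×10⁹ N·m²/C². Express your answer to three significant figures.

Only the electrostatic force acts, so mechanical energy is conserved: ½mv² = U₁ − U₂ = kQq(1/r₁ − 1/r₂).
U₁ − U₂ = (8.99×10⁹ N·m²/C²)(3.35×10⁻⁶ C)(8.80×10⁻⁶ C)(1/0.448 − 1/0.750) = 0.238 J.
v = √(2·0.238/0.0235) = 4.50 m/s.

4.50 m/s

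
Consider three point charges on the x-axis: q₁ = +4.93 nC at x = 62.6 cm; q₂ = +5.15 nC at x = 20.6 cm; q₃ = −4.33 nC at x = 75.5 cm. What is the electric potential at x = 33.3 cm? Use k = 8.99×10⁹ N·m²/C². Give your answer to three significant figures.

424 V

Electric potential is a scalar, so the contributions from each charge add algebraically: V = Σ kqᵢ/rᵢ.
Distances from the field point to each charge: r₁ = 0.293 m, r₂ = 0.127 m, r₃ = 0.422 m.
V = k[(4.93×10⁻⁹)/(0.293) + (5.15×10⁻⁹)/(0.127) + (-4.33×10⁻⁹)/(0.422)] = 424 V.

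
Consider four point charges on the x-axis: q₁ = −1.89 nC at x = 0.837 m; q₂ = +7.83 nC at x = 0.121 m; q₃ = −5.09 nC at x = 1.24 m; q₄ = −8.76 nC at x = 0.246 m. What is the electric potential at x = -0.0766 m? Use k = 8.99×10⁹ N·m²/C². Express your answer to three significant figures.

58.8 V

The total potential is the scalar sum of each charge's contribution, V = Σ kqᵢ/rᵢ.
Distances from the field point to each charge: r₁ = 0.914 m, r₂ = 0.198 m, r₃ = 1.32 m, r₄ = 0.323 m.
V = k[(-1.89×10⁻⁹)/(0.914) + (7.83×10⁻⁹)/(0.198) + (-5.09×10⁻⁹)/(1.32) + (-8.76×10⁻⁹)/(0.323)] = 58.8 V.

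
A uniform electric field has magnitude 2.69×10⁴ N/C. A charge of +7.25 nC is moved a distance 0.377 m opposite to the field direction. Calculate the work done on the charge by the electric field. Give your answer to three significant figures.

-7.35×10⁻⁵ J

The potential change for a displacement 0.377 m opposite to the field direction is ΔV = +Ed = 1.01×10⁴ V.
W_field = −qΔV = -7.35×10⁻⁵ J.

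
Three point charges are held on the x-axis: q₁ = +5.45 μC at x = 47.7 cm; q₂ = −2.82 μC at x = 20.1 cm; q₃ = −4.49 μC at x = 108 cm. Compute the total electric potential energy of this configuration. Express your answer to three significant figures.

The assembly work is the sum of pairwise potential energies, U = Σ_{i<j} kqᵢqⱼ/rᵢⱼ.
Pair separations: r₁₂ = 0.276 m, r₁₃ = 0.603 m, r₂₃ = 0.879 m.
U = (-0.501) + (-0.365) + (0.129) = -0.736 J.

-0.736 J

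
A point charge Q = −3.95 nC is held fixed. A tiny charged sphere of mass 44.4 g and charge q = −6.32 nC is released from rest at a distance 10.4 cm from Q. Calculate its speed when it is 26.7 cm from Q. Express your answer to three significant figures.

7.70×10⁻³ m/s

Only the electrostatic force acts, so mechanical energy is conserved: ½mv² = U₁ − U₂ = kQq(1/r₁ − 1/r₂).
U₁ − U₂ = (8.99×10⁹ N·m²/C²)(-3.95×10⁻⁹ C)(-6.32×10⁻⁹ C)(1/0.104 − 1/0.267) = 1.32×10⁻⁶ J.
v = √(2·1.32×10⁻⁶/0.0444) = 7.70×10⁻³ m/s.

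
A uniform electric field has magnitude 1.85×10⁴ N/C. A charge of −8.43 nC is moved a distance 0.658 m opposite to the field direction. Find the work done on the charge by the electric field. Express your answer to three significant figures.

The potential change for a displacement 0.658 m opposite to the field direction is ΔV = +Ed = 1.22×10⁴ V.
W_field = −qΔV = 1.03×10⁻⁴ J.

1.03×10⁻⁴ J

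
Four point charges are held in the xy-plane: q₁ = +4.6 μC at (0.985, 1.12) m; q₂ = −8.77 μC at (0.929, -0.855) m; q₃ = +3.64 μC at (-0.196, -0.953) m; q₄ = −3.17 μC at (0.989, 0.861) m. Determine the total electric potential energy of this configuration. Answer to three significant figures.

The work to assemble the configuration equals its total potential energy, U = Σ kqᵢqⱼ/rᵢⱼ over all pairs.
Pair separations: r₁₂ = 1.98 m, r₁₃ = 2.39 m, r₁₄ = 0.259 m, r₂₃ = 1.13 m, r₂₄ = 1.72 m, r₃₄ = 2.17 m.
Summing all 6 pair terms gives U = -0.783 J.

-0.783 J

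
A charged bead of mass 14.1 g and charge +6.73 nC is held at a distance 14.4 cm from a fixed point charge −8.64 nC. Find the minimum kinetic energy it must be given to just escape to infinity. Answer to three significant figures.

3.63×10⁻⁶ J

To just escape, total mechanical energy must reach zero at infinity: ½mv²_min + U = 0, so ½mv²_min = −U = |kQq|/r.
|U| = |kQq|/r = (8.99×10⁹ N·m²/C²)(8.64×10⁻⁹)(6.73×10⁻⁹)/(0.144) = 3.63×10⁻⁶ J.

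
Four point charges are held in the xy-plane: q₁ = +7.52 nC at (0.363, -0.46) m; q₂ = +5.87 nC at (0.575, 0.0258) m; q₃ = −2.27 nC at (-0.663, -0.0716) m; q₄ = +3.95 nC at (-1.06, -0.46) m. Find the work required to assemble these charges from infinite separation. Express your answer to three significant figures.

The work to assemble the configuration equals its total potential energy, U = Σ kqᵢqⱼ/rᵢⱼ over all pairs.
Pair separations: r₁₂ = 0.530 m, r₁₃ = 1.10 m, r₁₄ = 1.42 m, r₂₃ = 1.24 m, r₂₄ = 1.71 m, r₃₄ = 0.555 m.
Summing all 6 pair terms gives U = 6.77×10⁻⁷ J.

6.77×10⁻⁷ J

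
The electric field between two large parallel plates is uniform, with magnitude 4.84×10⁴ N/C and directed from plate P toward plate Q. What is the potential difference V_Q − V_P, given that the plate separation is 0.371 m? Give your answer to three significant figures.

In a uniform field, potential decreases in the direction of E: ΔV = −E·d for a displacement d parallel to E.
Going from P to Q is a displacement of 0.371 m along the field, so V_Q − V_P = −Ed = -1.80×10⁴ V.

-1.80×10⁴ V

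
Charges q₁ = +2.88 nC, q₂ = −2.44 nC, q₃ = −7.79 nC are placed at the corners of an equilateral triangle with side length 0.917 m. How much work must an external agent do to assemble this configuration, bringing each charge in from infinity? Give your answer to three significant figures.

-1.02×10⁻⁷ J

The assembly work is the sum of pairwise potential energies, U = Σ_{i<j} kqᵢqⱼ/rᵢⱼ.
All three pair separations equal the side length, 0.917 m.
U = (-6.89×10⁻⁸) + (-2.20×10⁻⁷) + (1.86×10⁻⁷) = -1.02×10⁻⁷ J.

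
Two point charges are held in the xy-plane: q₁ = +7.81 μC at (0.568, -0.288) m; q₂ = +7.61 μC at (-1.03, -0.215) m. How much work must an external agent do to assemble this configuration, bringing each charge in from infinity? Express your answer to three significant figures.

0.334 J

The assembly work is the sum of pairwise potential energies, U = Σ_{i<j} kqᵢqⱼ/rᵢⱼ.
Pair separations: r₁₂ = 1.60 m.
U = (0.334) = 0.334 J.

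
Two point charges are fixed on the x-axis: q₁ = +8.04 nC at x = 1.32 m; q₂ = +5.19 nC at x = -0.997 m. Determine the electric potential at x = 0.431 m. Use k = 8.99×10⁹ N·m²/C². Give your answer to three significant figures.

114 V

The total potential is the scalar sum of each charge's contribution, V = Σ kqᵢ/rᵢ.
Distances from the field point to each charge: r₁ = 0.889 m, r₂ = 1.43 m.
V = k[(8.04×10⁻⁹)/(0.889) + (5.19×10⁻⁹)/(1.43)] = 114 V.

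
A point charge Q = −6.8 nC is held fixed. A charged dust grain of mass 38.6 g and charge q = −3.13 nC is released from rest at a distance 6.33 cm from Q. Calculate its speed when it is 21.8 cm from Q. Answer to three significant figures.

Only the electrostatic force acts, so mechanical energy is conserved: ½mv² = U₁ − U₂ = kQq(1/r₁ − 1/r₂).
U₁ − U₂ = (8.99×10⁹ N·m²/C²)(-6.80×10⁻⁹ C)(-3.13×10⁻⁹ C)(1/0.0633 − 1/0.218) = 2.15×10⁻⁶ J.
v = √(2·2.15×10⁻⁶/0.0386) = 0.0105 m/s.

0.0105 m/s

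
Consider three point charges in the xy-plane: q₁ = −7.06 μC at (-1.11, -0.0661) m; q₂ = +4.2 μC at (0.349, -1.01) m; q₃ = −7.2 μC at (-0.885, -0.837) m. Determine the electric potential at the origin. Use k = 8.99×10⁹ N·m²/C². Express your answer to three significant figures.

The total potential is the scalar sum of each charge's contribution, V = Σ kqᵢ/rᵢ.
Distances from the field point to each charge: r₁ = 1.11 m, r₂ = 1.07 m, r₃ = 1.22 m.
V = k[(-7.06×10⁻⁶)/(1.11) + (4.20×10⁻⁶)/(1.07) + (-7.20×10⁻⁶)/(1.22)] = -7.49×10⁴ V.

-7.49×10⁴ V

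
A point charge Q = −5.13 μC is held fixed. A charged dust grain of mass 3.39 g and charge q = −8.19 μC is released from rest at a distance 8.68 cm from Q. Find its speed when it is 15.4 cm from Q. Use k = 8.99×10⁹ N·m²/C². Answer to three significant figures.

33.5 m/s

Only the electrostatic force acts, so mechanical energy is conserved: ½mv² = U₁ − U₂ = kQq(1/r₁ − 1/r₂).
U₁ − U₂ = (8.99×10⁹ N·m²/C²)(-5.13×10⁻⁶ C)(-8.19×10⁻⁶ C)(1/0.0868 − 1/0.154) = 1.90 J.
v = √(2·1.90/3.39×10⁻³) = 33.5 m/s.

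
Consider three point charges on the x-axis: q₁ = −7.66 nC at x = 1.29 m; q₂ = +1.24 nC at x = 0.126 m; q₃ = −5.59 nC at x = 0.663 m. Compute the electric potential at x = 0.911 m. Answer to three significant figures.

-370 V

Electric potential is a scalar, so the contributions from each charge add algebraically: V = Σ kqᵢ/rᵢ.
Distances from the field point to each charge: r₁ = 0.379 m, r₂ = 0.785 m, r₃ = 0.248 m.
V = k[(-7.66×10⁻⁹)/(0.379) + (1.24×10⁻⁹)/(0.785) + (-5.59×10⁻⁹)/(0.248)] = -370 V.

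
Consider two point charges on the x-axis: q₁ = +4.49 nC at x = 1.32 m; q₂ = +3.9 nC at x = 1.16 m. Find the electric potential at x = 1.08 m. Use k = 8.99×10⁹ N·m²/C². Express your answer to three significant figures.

606 V

Electric potential is a scalar, so the contributions from each charge add algebraically: V = Σ kqᵢ/rᵢ.
Distances from the field point to each charge: r₁ = 0.240 m, r₂ = 0.0800 m.
V = k[(4.49×10⁻⁹)/(0.240) + (3.90×10⁻⁹)/(0.0800)] = 606 V.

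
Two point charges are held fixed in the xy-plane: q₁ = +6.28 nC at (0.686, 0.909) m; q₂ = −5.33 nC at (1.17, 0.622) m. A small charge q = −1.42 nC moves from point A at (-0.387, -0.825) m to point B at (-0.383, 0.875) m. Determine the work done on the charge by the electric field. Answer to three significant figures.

2.44×10⁻⁸ J

The work done by the electric force is W_field = −ΔU = −q(V_B − V_A) = q(V_A − V_B).
At A: distances to the source charges are 2.04 m, 2.13 m; V_A = Σ kqᵢ/rᵢ = 5.14 V.
At B: distances to the source charges are 1.07 m, 1.57 m; V_B = Σ kqᵢ/rᵢ = 22.3 V.
ΔV = V_B − V_A = 17.2 V.
W_field = −qΔV = −(-1.42×10⁻⁹ C)(17.2 V) = 2.44×10⁻⁸ J.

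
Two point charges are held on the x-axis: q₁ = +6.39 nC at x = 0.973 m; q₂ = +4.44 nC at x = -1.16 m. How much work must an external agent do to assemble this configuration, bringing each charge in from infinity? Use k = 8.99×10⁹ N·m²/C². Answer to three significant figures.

1.20×10⁻⁷ J

The work to assemble the configuration equals its total potential energy, U = Σ kqᵢqⱼ/rᵢⱼ over all pairs.
Pair separations: r₁₂ = 2.13 m.
U = (1.20×10⁻⁷) = 1.20×10⁻⁷ J.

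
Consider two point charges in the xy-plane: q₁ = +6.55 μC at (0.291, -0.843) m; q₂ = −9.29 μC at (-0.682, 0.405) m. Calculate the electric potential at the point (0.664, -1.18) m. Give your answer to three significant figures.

Electric potential is a scalar, so the contributions from each charge add algebraically: V = Σ kqᵢ/rᵢ.
Distances from the field point to each charge: r₁ = 0.503 m, r₂ = 2.08 m.
V = k[(6.55×10⁻⁶)/(0.503) + (-9.29×10⁻⁶)/(2.08)] = 7.70×10⁴ V.

7.70×10⁴ V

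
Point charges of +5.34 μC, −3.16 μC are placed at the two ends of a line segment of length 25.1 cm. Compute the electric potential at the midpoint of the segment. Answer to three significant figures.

Electric potential is a scalar, so the contributions from each charge add algebraically: V = Σ kqᵢ/rᵢ.
Each charge is 0.126 m from the midpoint.
V = k[(5.34×10⁻⁶)/(0.126) + (-3.16×10⁻⁶)/(0.126)] = 1.56×10⁵ V.

1.56×10⁵ V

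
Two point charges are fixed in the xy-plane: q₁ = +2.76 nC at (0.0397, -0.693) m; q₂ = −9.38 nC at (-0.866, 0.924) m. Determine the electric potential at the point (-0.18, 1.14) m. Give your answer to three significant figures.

-104 V

The total potential is the scalar sum of each charge's contribution, V = Σ kqᵢ/rᵢ.
Distances from the field point to each charge: r₁ = 1.85 m, r₂ = 0.719 m.
V = k[(2.76×10⁻⁹)/(1.85) + (-9.38×10⁻⁹)/(0.719)] = -104 V.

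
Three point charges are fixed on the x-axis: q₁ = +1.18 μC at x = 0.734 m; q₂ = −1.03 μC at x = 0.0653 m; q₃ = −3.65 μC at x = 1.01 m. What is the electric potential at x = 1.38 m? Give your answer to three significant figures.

-7.93×10⁴ V

Electric potential is a scalar, so the contributions from each charge add algebraically: V = Σ kqᵢ/rᵢ.
Distances from the field point to each charge: r₁ = 0.646 m, r₂ = 1.31 m, r₃ = 0.370 m.
V = k[(1.18×10⁻⁶)/(0.646) + (-1.03×10⁻⁶)/(1.31) + (-3.65×10⁻⁶)/(0.370)] = -7.93×10⁴ V.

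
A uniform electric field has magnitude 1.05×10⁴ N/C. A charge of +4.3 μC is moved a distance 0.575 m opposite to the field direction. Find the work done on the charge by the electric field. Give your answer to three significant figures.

The potential change for a displacement 0.575 m opposite to the field direction is ΔV = +Ed = 6040 V.
W_field = −qΔV = -0.0260 J.

-0.0260 J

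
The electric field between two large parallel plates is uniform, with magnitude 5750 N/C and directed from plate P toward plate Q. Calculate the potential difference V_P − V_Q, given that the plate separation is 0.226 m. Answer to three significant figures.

1300 V

In a uniform field, potential decreases in the direction of E: ΔV = −E·d for a displacement d parallel to E.
Going from Q to P is a displacement of 0.226 m opposite to the field, so V_P − V_Q = +Ed = 1300 V.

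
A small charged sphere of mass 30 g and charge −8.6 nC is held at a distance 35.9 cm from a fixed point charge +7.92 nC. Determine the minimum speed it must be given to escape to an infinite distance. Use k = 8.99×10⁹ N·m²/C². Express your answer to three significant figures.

To just escape, total mechanical energy must reach zero at infinity: ½mv²_min + U = 0, so ½mv²_min = −U = |kQq|/r.
|U| = |kQq|/r = (8.99×10⁹ N·m²/C²)(7.92×10⁻⁹)(8.60×10⁻⁹)/(0.359) = 1.71×10⁻⁶ J.
v_min = √(2|U|/m) = √(2·1.71×10⁻⁶/0.0300) = 0.0107 m/s.

0.0107 m/s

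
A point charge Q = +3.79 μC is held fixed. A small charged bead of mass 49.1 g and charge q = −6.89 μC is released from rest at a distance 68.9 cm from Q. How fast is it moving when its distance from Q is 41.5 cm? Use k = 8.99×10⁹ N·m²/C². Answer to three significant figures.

3.03 m/s

Only the electrostatic force acts, so mechanical energy is conserved: ½mv² = U₁ − U₂ = kQq(1/r₁ − 1/r₂).
U₁ − U₂ = (8.99×10⁹ N·m²/C²)(3.79×10⁻⁶ C)(-6.89×10⁻⁶ C)(1/0.689 − 1/0.415) = 0.225 J.
v = √(2·0.225/0.0491) = 3.03 m/s.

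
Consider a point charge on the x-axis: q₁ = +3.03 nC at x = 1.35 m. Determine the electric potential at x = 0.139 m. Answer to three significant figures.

22.5 V

Electric potential is a scalar, so the contributions from each charge add algebraically: V = Σ kqᵢ/rᵢ.
V = k[(3.03×10⁻⁹)/(1.21)] = 22.5 V.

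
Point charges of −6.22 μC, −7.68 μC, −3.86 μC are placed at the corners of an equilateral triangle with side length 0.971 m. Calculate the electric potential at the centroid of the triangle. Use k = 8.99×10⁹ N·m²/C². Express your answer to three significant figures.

-2.85×10⁵ V

Electric potential is a scalar, so the contributions from each charge add algebraically: V = Σ kqᵢ/rᵢ.
The distance from each vertex to the centroid is a/√3 = 0.561 m.
V = k[(-6.22×10⁻⁶)/(0.561) + (-7.68×10⁻⁶)/(0.561) + (-3.86×10⁻⁶)/(0.561)] = -2.85×10⁵ V.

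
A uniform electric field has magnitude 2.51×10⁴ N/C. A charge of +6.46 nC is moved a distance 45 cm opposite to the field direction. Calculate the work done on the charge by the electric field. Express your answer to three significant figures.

-7.30×10⁻⁵ J

The potential change for a displacement 45 cm opposite to the field direction is ΔV = +Ed = 1.13×10⁴ V.
W_field = −qΔV = -7.30×10⁻⁵ J.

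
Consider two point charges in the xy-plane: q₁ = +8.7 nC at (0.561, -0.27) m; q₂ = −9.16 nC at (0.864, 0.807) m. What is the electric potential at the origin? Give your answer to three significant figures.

56.0 V

The total potential is the scalar sum of each charge's contribution, V = Σ kqᵢ/rᵢ.
Distances from the field point to each charge: r₁ = 0.623 m, r₂ = 1.18 m.
V = k[(8.70×10⁻⁹)/(0.623) + (-9.16×10⁻⁹)/(1.18)] = 56.0 V.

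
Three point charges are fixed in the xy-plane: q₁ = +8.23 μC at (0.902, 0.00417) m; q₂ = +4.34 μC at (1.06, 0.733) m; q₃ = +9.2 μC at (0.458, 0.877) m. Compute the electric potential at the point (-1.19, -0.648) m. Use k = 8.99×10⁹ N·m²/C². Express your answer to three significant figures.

8.54×10⁴ V

Electric potential is a scalar, so the contributions from each charge add algebraically: V = Σ kqᵢ/rᵢ.
Distances from the field point to each charge: r₁ = 2.19 m, r₂ = 2.64 m, r₃ = 2.25 m.
V = k[(8.23×10⁻⁶)/(2.19) + (4.34×10⁻⁶)/(2.64) + (9.20×10⁻⁶)/(2.25)] = 8.54×10⁴ V.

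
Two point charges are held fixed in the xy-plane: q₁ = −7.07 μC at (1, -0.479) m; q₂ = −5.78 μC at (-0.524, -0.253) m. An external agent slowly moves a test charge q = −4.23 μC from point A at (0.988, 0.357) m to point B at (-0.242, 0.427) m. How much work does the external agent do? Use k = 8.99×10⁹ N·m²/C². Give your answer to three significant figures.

0.0171 J

For quasistatic motion the external work equals the change in potential energy: W_ext = qΔV = q(V_B − V_A).
At A: distances to the source charges are 0.836 m, 1.63 m; V_A = Σ kqᵢ/rᵢ = -1.08×10⁵ V.
At B: distances to the source charges are 1.54 m, 0.736 m; V_B = Σ kqᵢ/rᵢ = -1.12×10⁵ V.
ΔV = V_B − V_A = -4040 V.
W_ext = qΔV = (-4.23×10⁻⁶ C)(-4040 V) = 0.0171 J.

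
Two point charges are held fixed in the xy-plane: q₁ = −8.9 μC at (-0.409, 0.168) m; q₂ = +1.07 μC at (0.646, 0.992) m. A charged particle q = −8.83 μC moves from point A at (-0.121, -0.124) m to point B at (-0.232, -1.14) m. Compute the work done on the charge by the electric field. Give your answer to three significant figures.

The work done by the electric force is W_field = −ΔU = −q(V_B − V_A) = q(V_A − V_B).
At A: distances to the source charges are 0.410 m, 1.35 m; V_A = Σ kqᵢ/rᵢ = -1.88×10⁵ V.
At B: distances to the source charges are 1.32 m, 2.31 m; V_B = Σ kqᵢ/rᵢ = -5.64×10⁴ V.
ΔV = V_B − V_A = 1.32×10⁵ V.
W_field = −qΔV = −(-8.83×10⁻⁶ C)(1.32×10⁵ V) = 1.16 J.

1.16 J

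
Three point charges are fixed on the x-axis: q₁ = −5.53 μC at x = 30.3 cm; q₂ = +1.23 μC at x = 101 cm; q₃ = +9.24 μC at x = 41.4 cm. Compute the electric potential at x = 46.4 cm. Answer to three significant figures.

1.37×10⁶ V

Electric potential is a scalar, so the contributions from each charge add algebraically: V = Σ kqᵢ/rᵢ.
Distances from the field point to each charge: r₁ = 0.161 m, r₂ = 0.546 m, r₃ = 0.0500 m.
V = k[(-5.53×10⁻⁶)/(0.161) + (1.23×10⁻⁶)/(0.546) + (9.24×10⁻⁶)/(0.0500)] = 1.37×10⁶ V.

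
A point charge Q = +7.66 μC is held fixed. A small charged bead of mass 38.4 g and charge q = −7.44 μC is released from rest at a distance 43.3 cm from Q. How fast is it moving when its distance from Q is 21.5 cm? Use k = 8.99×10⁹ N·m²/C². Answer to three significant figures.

Only the electrostatic force acts, so mechanical energy is conserved: ½mv² = U₁ − U₂ = kQq(1/r₁ − 1/r₂).
U₁ − U₂ = (8.99×10⁹ N·m²/C²)(7.66×10⁻⁶ C)(-7.44×10⁻⁶ C)(1/0.433 − 1/0.215) = 1.20 J.
v = √(2·1.20/0.0384) = 7.90 m/s.

7.90 m/s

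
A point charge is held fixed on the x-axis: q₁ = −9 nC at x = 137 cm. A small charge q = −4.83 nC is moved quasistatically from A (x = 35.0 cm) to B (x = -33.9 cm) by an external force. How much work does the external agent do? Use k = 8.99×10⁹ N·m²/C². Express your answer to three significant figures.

-1.54×10⁻⁷ J

For quasistatic motion the external work equals the change in potential energy: W_ext = qΔV = q(V_B − V_A).
At A: distance to the source charge is 1.02 m; V_A = kq₁/r = -79.3 V.
At B: distance to the source charge is 1.71 m; V_B = kq₁/r = -47.3 V.
ΔV = V_B − V_A = 32.0 V.
W_ext = qΔV = (-4.83×10⁻⁹ C)(32.0 V) = -1.54×10⁻⁷ J.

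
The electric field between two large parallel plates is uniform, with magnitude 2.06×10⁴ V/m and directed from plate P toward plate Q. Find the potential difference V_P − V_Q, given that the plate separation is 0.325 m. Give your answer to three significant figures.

In a uniform field, potential decreases in the direction of E: ΔV = −E·d for a displacement d parallel to E.
Going from Q to P is a displacement of 0.325 m opposite to the field, so V_P − V_Q = +Ed = 6700 V.

6700 V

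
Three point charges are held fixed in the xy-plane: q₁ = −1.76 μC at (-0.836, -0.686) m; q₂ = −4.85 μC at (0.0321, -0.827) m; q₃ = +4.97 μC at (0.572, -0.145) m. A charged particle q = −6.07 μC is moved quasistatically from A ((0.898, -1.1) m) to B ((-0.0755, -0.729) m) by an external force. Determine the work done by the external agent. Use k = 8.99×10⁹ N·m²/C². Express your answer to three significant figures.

For quasistatic motion the external work equals the change in potential energy: W_ext = qΔV = q(V_B − V_A).
At A: distances to the source charges are 1.78 m, 0.908 m, 1.01 m; V_A = Σ kqᵢ/rᵢ = -1.26×10⁴ V.
At B: distances to the source charges are 0.762 m, 0.146 m, 0.872 m; V_B = Σ kqᵢ/rᵢ = -2.69×10⁵ V.
ΔV = V_B − V_A = -2.56×10⁵ V.
W_ext = qΔV = (-6.07×10⁻⁶ C)(-2.56×10⁵ V) = 1.56 J.

1.56 J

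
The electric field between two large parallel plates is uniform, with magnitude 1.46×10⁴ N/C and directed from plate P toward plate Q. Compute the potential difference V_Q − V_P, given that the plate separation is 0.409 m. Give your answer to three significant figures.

In a uniform field, potential decreases in the direction of E: ΔV = −E·d for a displacement d parallel to E.
Going from P to Q is a displacement of 0.409 m along the field, so V_Q − V_P = −Ed = -5970 V.

-5970 V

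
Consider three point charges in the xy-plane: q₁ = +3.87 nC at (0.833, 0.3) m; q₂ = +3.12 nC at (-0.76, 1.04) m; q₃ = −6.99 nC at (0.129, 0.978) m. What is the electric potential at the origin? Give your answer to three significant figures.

-2.63 V

Electric potential is a scalar, so the contributions from each charge add algebraically: V = Σ kqᵢ/rᵢ.
Distances from the field point to each charge: r₁ = 0.885 m, r₂ = 1.29 m, r₃ = 0.986 m.
V = k[(3.87×10⁻⁹)/(0.885) + (3.12×10⁻⁹)/(1.29) + (-6.99×10⁻⁹)/(0.986)] = -2.63 V.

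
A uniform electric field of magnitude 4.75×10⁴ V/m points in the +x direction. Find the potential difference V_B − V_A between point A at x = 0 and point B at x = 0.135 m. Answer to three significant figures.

In a uniform field, potential decreases in the direction of E: V_B − V_A = −E·Δx.
V_B − V_A = −(4.75×10⁴ V/m)(0.135 m) = -6410 V.

-6410 V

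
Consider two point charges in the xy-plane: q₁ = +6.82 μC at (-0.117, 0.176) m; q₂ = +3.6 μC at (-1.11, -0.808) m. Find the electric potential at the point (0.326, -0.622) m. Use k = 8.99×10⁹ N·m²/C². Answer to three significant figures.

Electric potential is a scalar, so the contributions from each charge add algebraically: V = Σ kqᵢ/rᵢ.
Distances from the field point to each charge: r₁ = 0.913 m, r₂ = 1.45 m.
V = k[(6.82×10⁻⁶)/(0.913) + (3.60×10⁻⁶)/(1.45)] = 8.95×10⁴ V.

8.95×10⁴ V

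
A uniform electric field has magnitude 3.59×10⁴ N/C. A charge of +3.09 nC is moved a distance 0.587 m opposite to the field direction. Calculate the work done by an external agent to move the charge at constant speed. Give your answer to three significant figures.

The potential change for a displacement 0.587 m opposite to the field direction is ΔV = +Ed = 2.11×10⁴ V.
W_ext = qΔV = 6.51×10⁻⁵ J.

6.51×10⁻⁵ J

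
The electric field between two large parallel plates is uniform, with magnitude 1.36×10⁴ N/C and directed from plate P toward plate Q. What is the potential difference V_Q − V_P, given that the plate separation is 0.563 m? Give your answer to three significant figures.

-7660 V

In a uniform field, potential decreases in the direction of E: ΔV = −E·d for a displacement d parallel to E.
Going from P to Q is a displacement of 0.563 m along the field, so V_Q − V_P = −Ed = -7660 V.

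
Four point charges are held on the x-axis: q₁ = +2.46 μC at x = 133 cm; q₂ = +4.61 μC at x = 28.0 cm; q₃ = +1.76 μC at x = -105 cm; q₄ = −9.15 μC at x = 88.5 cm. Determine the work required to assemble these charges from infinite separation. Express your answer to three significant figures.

-0.988 J

The assembly work is the sum of pairwise potential energies, U = Σ_{i<j} kqᵢqⱼ/rᵢⱼ.
Pair separations: r₁₂ = 1.05 m, r₁₃ = 2.38 m, r₁₄ = 0.445 m, r₂₃ = 1.33 m, r₂₄ = 0.605 m, r₃₄ = 1.94 m.
Summing all 6 pair terms gives U = -0.988 J.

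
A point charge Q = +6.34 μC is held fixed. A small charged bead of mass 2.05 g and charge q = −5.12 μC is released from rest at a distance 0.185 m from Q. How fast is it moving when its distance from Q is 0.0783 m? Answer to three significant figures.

45.8 m/s

Only the electrostatic force acts, so mechanical energy is conserved: ½mv² = U₁ − U₂ = kQq(1/r₁ − 1/r₂).
U₁ − U₂ = (8.99×10⁹ N·m²/C²)(6.34×10⁻⁶ C)(-5.12×10⁻⁶ C)(1/0.185 − 1/0.0783) = 2.15 J.
v = √(2·2.15/2.05×10⁻³) = 45.8 m/s.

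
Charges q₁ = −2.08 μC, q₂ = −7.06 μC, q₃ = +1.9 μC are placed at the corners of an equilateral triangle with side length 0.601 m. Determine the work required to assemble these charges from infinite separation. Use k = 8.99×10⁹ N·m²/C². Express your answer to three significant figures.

-0.0401 J

The assembly work is the sum of pairwise potential energies, U = Σ_{i<j} kqᵢqⱼ/rᵢⱼ.
All three pair separations equal the side length, 0.601 m.
U = (0.220) + (-0.0591) + (-0.201) = -0.0401 J.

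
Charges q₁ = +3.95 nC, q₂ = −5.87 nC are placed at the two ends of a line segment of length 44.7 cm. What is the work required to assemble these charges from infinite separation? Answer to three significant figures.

-4.66×10⁻⁷ J

The work to assemble the configuration equals its total potential energy, U = Σ kqᵢqⱼ/rᵢⱼ over all pairs.
The separation is r = 0.447 m.
U = (-4.66×10⁻⁷) = -4.66×10⁻⁷ J.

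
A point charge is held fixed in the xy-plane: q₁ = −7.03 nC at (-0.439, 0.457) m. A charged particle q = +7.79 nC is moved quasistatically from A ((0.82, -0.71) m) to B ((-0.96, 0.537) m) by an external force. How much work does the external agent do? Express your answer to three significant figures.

-6.47×10⁻⁷ J

For quasistatic motion the external work equals the change in potential energy: W_ext = qΔV = q(V_B − V_A).
At A: distance to the source charge is 1.72 m; V_A = kq₁/r = -36.8 V.
At B: distance to the source charge is 0.527 m; V_B = kq₁/r = -120 V.
ΔV = V_B − V_A = -83.1 V.
W_ext = qΔV = (7.79×10⁻⁹ C)(-83.1 V) = -6.47×10⁻⁷ J.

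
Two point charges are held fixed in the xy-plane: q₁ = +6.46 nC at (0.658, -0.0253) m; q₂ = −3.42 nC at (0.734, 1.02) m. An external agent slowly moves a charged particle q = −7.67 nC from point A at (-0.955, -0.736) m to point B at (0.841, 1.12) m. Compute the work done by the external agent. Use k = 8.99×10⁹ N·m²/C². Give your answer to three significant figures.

For quasistatic motion the external work equals the change in potential energy: W_ext = qΔV = q(V_B − V_A).
At A: distances to the source charges are 1.76 m, 2.44 m; V_A = Σ kqᵢ/rᵢ = 20.3 V.
At B: distances to the source charges are 1.16 m, 0.146 m; V_B = Σ kqᵢ/rᵢ = -160 V.
ΔV = V_B − V_A = -180 V.
W_ext = qΔV = (-7.67×10⁻⁹ C)(-180 V) = 1.38×10⁻⁶ J.

1.38×10⁻⁶ J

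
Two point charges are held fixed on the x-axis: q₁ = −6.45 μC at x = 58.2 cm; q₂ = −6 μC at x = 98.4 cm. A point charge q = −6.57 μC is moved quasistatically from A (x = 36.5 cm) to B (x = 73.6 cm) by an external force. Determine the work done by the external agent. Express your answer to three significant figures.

For quasistatic motion the external work equals the change in potential energy: W_ext = qΔV = q(V_B − V_A).
At A: distances to the source charges are 0.217 m, 0.619 m; V_A = Σ kqᵢ/rᵢ = -3.54×10⁵ V.
At B: distances to the source charges are 0.154 m, 0.248 m; V_B = Σ kqᵢ/rᵢ = -5.94×10⁵ V.
ΔV = V_B − V_A = -2.40×10⁵ V.
W_ext = qΔV = (-6.57×10⁻⁶ C)(-2.40×10⁵ V) = 1.57 J.

1.57 J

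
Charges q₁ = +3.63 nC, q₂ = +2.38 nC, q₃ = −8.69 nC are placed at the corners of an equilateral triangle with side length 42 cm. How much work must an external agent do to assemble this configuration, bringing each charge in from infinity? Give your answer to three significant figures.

-9.33×10⁻⁷ J

The assembly work is the sum of pairwise potential energies, U = Σ_{i<j} kqᵢqⱼ/rᵢⱼ.
All three pair separations equal the side length, 0.420 m.
U = (1.85×10⁻⁷) + (-6.75×10⁻⁷) + (-4.43×10⁻⁷) = -9.33×10⁻⁷ J.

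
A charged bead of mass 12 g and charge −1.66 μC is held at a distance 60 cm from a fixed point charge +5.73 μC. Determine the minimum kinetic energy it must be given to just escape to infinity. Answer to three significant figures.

To just escape, total mechanical energy must reach zero at infinity: ½mv²_min + U = 0, so ½mv²_min = −U = |kQq|/r.
|U| = |kQq|/r = (8.99×10⁹ N·m²/C²)(5.73×10⁻⁶)(1.66×10⁻⁶)/(0.600) = 0.143 J.

0.143 J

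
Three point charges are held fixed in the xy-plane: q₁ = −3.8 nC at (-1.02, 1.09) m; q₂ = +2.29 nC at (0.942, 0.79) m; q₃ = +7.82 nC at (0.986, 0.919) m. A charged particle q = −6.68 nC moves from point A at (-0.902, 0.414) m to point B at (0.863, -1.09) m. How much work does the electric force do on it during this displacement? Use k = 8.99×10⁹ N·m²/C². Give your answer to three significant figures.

The work done by the electric force is W_field = −ΔU = −q(V_B − V_A) = q(V_A − V_B).
At A: distances to the source charges are 0.686 m, 1.88 m, 1.95 m; V_A = Σ kqᵢ/rᵢ = -2.87 V.
At B: distances to the source charges are 2.88 m, 1.88 m, 2.01 m; V_B = Σ kqᵢ/rᵢ = 34.0 V.
ΔV = V_B − V_A = 36.9 V.
W_field = −qΔV = −(-6.68×10⁻⁹ C)(36.9 V) = 2.46×10⁻⁷ J.

2.46×10⁻⁷ J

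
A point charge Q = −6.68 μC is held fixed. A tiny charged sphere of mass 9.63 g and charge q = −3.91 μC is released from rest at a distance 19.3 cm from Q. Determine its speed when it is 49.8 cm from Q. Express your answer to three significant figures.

Only the electrostatic force acts, so mechanical energy is conserved: ½mv² = U₁ − U₂ = kQq(1/r₁ − 1/r₂).
U₁ − U₂ = (8.99×10⁹ N·m²/C²)(-6.68×10⁻⁶ C)(-3.91×10⁻⁶ C)(1/0.193 − 1/0.498) = 0.745 J.
v = √(2·0.745/9.63×10⁻³) = 12.4 m/s.

12.4 m/s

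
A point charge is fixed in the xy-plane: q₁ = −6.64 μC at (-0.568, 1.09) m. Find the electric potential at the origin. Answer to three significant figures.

The total potential is the scalar sum of each charge's contribution, V = Σ kqᵢ/rᵢ.
Distances from the field point to each charge: r₁ = 1.23 m.
V = k[(-6.64×10⁻⁶)/(1.23)] = -4.86×10⁴ V.

-4.86×10⁴ V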